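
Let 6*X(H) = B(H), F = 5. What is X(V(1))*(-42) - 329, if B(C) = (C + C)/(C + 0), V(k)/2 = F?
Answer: -343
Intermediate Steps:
V(k) = 10 (V(k) = 2*5 = 10)
B(C) = 2 (B(C) = (2*C)/C = 2)
X(H) = 1/3 (X(H) = (1/6)*2 = 1/3)
X(V(1))*(-42) - 329 = (1/3)*(-42) - 329 = -14 - 329 = -343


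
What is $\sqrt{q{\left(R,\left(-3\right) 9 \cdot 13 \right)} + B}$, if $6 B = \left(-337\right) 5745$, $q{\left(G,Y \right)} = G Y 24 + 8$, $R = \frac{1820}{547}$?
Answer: $\frac{i \sqrt{419728189542}}{1094} \approx 592.2 i$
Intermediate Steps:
$R = \frac{1820}{547}$ ($R = 1820 \cdot \frac{1}{547} = \frac{1820}{547} \approx 3.3272$)
$q{\left(G,Y \right)} = 8 + 24 G Y$ ($q{\left(G,Y \right)} = 24 G Y + 8 = 8 + 24 G Y$)
$B = - \frac{645355}{2}$ ($B = \frac{\left(-337\right) 5745}{6} = \frac{1}{6} \left(-1936065\right) = - \frac{645355}{2} \approx -3.2268 \cdot 10^{5}$)
$\sqrt{q{\left(R,\left(-3\right) 9 \cdot 13 \right)} + B} = \sqrt{\left(8 + 24 \cdot \frac{1820}{547} \left(-3\right) 9 \cdot 13\right) - \frac{645355}{2}} = \sqrt{\left(8 + 24 \cdot \frac{1820}{547} \left(\left(-27\right) 13\right)\right) - \frac{645355}{2}} = \sqrt{\left(8 + 24 \cdot \frac{1820}{547} \left(-351\right)\right) - \frac{645355}{2}} = \sqrt{\left(8 - \frac{15331680}{547}\right) - \frac{645355}{2}} = \sqrt{- \frac{15327304}{547} - \frac{645355}{2}} = \sqrt{- \frac{383663793}{1094}} = \frac{i \sqrt{419728189542}}{1094}$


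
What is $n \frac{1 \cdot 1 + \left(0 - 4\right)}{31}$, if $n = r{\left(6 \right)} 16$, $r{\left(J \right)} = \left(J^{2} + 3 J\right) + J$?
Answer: $- \frac{2880}{31} \approx -92.903$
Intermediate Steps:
$r{\left(J \right)} = J^{2} + 4 J$
$n = 960$ ($n = 6 \left(4 + 6\right) 16 = 6 \cdot 10 \cdot 16 = 60 \cdot 16 = 960$)
$n \frac{1 \cdot 1 + \left(0 - 4\right)}{31} = 960 \frac{1 \cdot 1 + \left(0 - 4\right)}{31} = 960 \left(1 + \left(0 - 4\right)\right) \frac{1}{31} = 960 \left(1 - 4\right) \frac{1}{31} = 960 \left(\left(-3\right) \frac{1}{31}\right) = 960 \left(- \frac{3}{31}\right) = - \frac{2880}{31}$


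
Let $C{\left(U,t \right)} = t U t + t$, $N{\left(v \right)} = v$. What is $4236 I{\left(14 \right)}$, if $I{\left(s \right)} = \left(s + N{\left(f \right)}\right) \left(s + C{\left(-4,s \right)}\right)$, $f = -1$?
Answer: $-41631408$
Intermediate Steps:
$C{\left(U,t \right)} = t + U t^{2}$ ($C{\left(U,t \right)} = U t t + t = U t^{2} + t = t + U t^{2}$)
$I{\left(s \right)} = \left(-1 + s\right) \left(s + s \left(1 - 4 s\right)\right)$ ($I{\left(s \right)} = \left(s - 1\right) \left(s + s \left(1 - 4 s\right)\right) = \left(-1 + s\right) \left(s + s \left(1 - 4 s\right)\right)$)
$4236 I{\left(14 \right)} = 4236 \cdot 14 \left(-2 + 5 \cdot 14 + 14 \left(1 - 56\right)\right) = 4236 \cdot 14 \left(-2 + 70 + 14 \left(1 - 56\right)\right) = 4236 \cdot 14 \left(-2 + 70 + 14 \left(-55\right)\right) = 4236 \cdot 14 \left(-2 + 70 - 770\right) = 4236 \cdot 14 \left(-702\right) = 4236 \left(-9828\right) = -41631408$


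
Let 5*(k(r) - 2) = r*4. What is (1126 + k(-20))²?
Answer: 1236544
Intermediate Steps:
k(r) = 2 + 4*r/5 (k(r) = 2 + (r*4)/5 = 2 + (4*r)/5 = 2 + 4*r/5)
(1126 + k(-20))² = (1126 + (2 + (⅘)*(-20)))² = (1126 + (2 - 16))² = (1126 - 14)² = 1112² = 1236544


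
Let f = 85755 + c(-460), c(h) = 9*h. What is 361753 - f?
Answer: 280138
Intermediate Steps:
f = 81615 (f = 85755 + 9*(-460) = 85755 - 4140 = 81615)
361753 - f = 361753 - 1*81615 = 361753 - 81615 = 280138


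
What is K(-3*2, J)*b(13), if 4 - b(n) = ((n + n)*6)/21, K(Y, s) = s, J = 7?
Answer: -24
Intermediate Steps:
b(n) = 4 - 4*n/7 (b(n) = 4 - (n + n)*6/21 = 4 - (2*n)*6/21 = 4 - 12*n/21 = 4 - 4*n/7)
K(-3*2, J)*b(13) = 7*(4 - 4/7*13) = 7*(4 - 52/7) = 7*(-24/7) = -24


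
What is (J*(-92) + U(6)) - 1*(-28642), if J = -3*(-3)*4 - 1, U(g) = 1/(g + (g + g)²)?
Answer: 3813301/150 ≈ 25422.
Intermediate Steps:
U(g) = 1/(g + 4*g²) (U(g) = 1/(g + (2*g)²) = 1/(g + 4*g²))
J = 35 (J = 9*4 - 1 = 36 - 1 = 35)
(J*(-92) + U(6)) - 1*(-28642) = (35*(-92) + 1/(6*(1 + 4*6))) - 1*(-28642) = (-3220 + 1/(6*(1 + 24))) + 28642 = (-3220 + (⅙)/25) + 28642 = (-3220 + (⅙)*(1/25)) + 28642 = (-3220 + 1/150) + 28642 = -482999/150 + 28642 = 3813301/150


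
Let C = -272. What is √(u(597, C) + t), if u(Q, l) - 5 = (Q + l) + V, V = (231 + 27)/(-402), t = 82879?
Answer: 12*√2593905/67 ≈ 288.46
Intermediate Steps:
V = -43/67 (V = 258*(-1/402) = -43/67 ≈ -0.64179)
u(Q, l) = 292/67 + Q + l (u(Q, l) = 5 + ((Q + l) - 43/67) = 5 + (-43/67 + Q + l) = 292/67 + Q + l)
√(u(597, C) + t) = √((292/67 + 597 - 272) + 82879) = √(22067/67 + 82879) = √(5574960/67) = 12*√2593905/67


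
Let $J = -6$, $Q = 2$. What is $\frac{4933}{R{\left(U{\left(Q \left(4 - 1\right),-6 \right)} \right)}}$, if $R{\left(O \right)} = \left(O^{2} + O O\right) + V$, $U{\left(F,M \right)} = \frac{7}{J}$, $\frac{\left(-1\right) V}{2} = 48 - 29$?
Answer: $- \frac{88794}{635} \approx -139.83$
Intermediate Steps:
$V = -38$ ($V = - 2 \left(48 - 29\right) = \left(-2\right) 19 = -38$)
$U{\left(F,M \right)} = - \frac{7}{6}$ ($U{\left(F,M \right)} = \frac{7}{-6} = 7 \left(- \frac{1}{6}\right) = - \frac{7}{6}$)
$R{\left(O \right)} = -38 + 2 O^{2}$ ($R{\left(O \right)} = \left(O^{2} + O O\right) - 38 = \left(O^{2} + O^{2}\right) - 38 = 2 O^{2} - 38 = -38 + 2 O^{2}$)
$\frac{4933}{R{\left(U{\left(Q \left(4 - 1\right),-6 \right)} \right)}} = \frac{4933}{-38 + 2 \left(- \frac{7}{6}\right)^{2}} = \frac{4933}{-38 + 2 \cdot \frac{49}{36}} = \frac{4933}{-38 + \frac{49}{18}} = \frac{4933}{- \frac{635}{18}} = 4933 \left(- \frac{18}{635}\right) = - \frac{88794}{635}$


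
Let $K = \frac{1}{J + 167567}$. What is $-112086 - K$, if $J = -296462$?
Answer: $- \frac{14447324969}{128895} \approx -1.1209 \cdot 10^{5}$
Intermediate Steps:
$K = - \frac{1}{128895}$ ($K = \frac{1}{-296462 + 167567} = \frac{1}{-128895} = - \frac{1}{128895} \approx -7.7583 \cdot 10^{-6}$)
$-112086 - K = -112086 - - \frac{1}{128895} = -112086 + \frac{1}{128895} = - \frac{14447324969}{128895}$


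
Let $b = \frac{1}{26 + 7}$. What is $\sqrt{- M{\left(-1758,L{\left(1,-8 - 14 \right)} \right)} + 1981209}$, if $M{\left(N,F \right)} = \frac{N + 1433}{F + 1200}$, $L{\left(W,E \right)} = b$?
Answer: $\frac{3 \sqrt{8717540926}}{199} \approx 1407.6$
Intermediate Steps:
$b = \frac{1}{33} \approx 0.030303$
$L{\left(W,E \right)} = \frac{1}{33}$
$M{\left(N,F \right)} = \frac{1433 + N}{1200 + F}$
$\sqrt{- M{\left(-1758,L{\left(1,-8 - 14 \right)} \right)} + 1981209} = \sqrt{- \frac{1433 - 1758}{1200 + \frac{1}{33}} + 1981209} = \sqrt{- \frac{-325}{\frac{39601}{33}} + 1981209} = \sqrt{- \frac{33 \left(-325\right)}{39601} + 1981209} = \sqrt{\left(-1\right) \left(- \frac{10725}{39601}\right) + 1981209} = \sqrt{\frac{10725}{39601} + 1981209} = \sqrt{\frac{78457868334}{39601}} = \frac{3 \sqrt{8717540926}}{199}$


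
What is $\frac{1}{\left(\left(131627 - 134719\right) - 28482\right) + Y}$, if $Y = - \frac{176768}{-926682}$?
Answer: $- \frac{463341}{14629440350} \approx -3.1672 \cdot 10^{-5}$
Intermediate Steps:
$Y = \frac{88384}{463341}$ ($Y = \left(-176768\right) \left(- \frac{1}{926682}\right) = \frac{88384}{463341} \approx 0.19075$)
$\frac{1}{\left(\left(131627 - 134719\right) - 28482\right) + Y} = \frac{1}{\left(\left(131627 - 134719\right) - 28482\right) + \frac{88384}{463341}} = \frac{1}{\left(-3092 - 28482\right) + \frac{88384}{463341}} = \frac{1}{-31574 + \frac{88384}{463341}} = \frac{1}{- \frac{14629440350}{463341}} = - \frac{463341}{14629440350}$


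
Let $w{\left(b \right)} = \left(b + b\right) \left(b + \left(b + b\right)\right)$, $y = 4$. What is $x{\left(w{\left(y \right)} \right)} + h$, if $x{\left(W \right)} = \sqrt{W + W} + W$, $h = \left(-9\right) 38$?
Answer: $-246 + 8 \sqrt{3} \approx -232.14$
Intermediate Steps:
$h = -342$
$w{\left(b \right)} = 6 b^{2}$ ($w{\left(b \right)} = 2 b \left(b + 2 b\right) = 2 b 3 b = 6 b^{2}$)
$x{\left(W \right)} = W + \sqrt{2} \sqrt{W}$ ($x{\left(W \right)} = \sqrt{2 W} + W = \sqrt{2} \sqrt{W} + W = W + \sqrt{2} \sqrt{W}$)
$x{\left(w{\left(y \right)} \right)} + h = \left(6 \cdot 4^{2} + \sqrt{2} \sqrt{6 \cdot 4^{2}}\right) - 342 = \left(6 \cdot 16 + \sqrt{2} \sqrt{6 \cdot 16}\right) - 342 = \left(96 + \sqrt{2} \sqrt{96}\right) - 342 = \left(96 + \sqrt{2} \cdot 4 \sqrt{6}\right) - 342 = \left(96 + 8 \sqrt{3}\right) - 342 = -246 + 8 \sqrt{3}$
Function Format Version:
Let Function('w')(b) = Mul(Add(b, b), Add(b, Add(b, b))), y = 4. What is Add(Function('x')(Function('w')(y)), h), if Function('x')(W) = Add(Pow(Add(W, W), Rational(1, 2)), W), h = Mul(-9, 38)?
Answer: Add(-246, Mul(8, Pow(3, Rational(1, 2)))) ≈ -232.14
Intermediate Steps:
h = -342
Function('w')(b) = Mul(6, Pow(b, 2)) (Function('w')(b) = Mul(Mul(2, b), Add(b, Mul(2, b))) = Mul(Mul(2, b), Mul(3, b)) = Mul(6, Pow(b, 2)))
Function('x')(W) = Add(W, Mul(Pow(2, Rational(1, 2)), Pow(W, Rational(1, 2)))) (Function('x')(W) = Add(Pow(Mul(2, W), Rational(1, 2)), W) = Add(Mul(Pow(2, Rational(1, 2)), Pow(W, Rational(1, 2))), W) = Add(W, Mul(Pow(2, Rational(1, 2)), Pow(W, Rational(1, 2)))))
Add(Function('x')(Function('w')(y)), h) = Add(Add(Mul(6, Pow(4, 2)), Mul(Pow(2, Rational(1, 2)), Pow(Mul(6, Pow(4, 2)), Rational(1, 2)))), -342) = Add(Add(Mul(6, 16), Mul(Pow(2, Rational(1, 2)), Pow(Mul(6, 16), Rational(1, 2)))), -342) = Add(Add(96, Mul(Pow(2, Rational(1, 2)), Pow(96, Rational(1, 2)))), -342) = Add(Add(96, Mul(Pow(2, Rational(1, 2)), Mul(4, Pow(6, Rational(1, 2))))), -342) = Add(Add(96, Mul(8, Pow(3, Rational(1, 2)))), -342) = Add(-246, Mul(8, Pow(3, Rational(1, 2))))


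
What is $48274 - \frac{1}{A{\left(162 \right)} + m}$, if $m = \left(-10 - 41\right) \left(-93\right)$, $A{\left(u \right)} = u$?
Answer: $\frac{236783969}{4905} \approx 48274.0$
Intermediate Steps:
$m = 4743$ ($m = \left(-51\right) \left(-93\right) = 4743$)
$48274 - \frac{1}{A{\left(162 \right)} + m} = 48274 - \frac{1}{162 + 4743} = 48274 - \frac{1}{4905} = \frac{236783969}{4905}$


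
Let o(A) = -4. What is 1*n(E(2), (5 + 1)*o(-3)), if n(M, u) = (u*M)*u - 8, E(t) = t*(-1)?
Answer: -1160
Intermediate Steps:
E(t) = -t
n(M, u) = -8 + M*u² (n(M, u) = (M*u)*u - 8 = M*u² - 8 = -8 + M*u²)
1*n(E(2), (5 + 1)*o(-3)) = 1*(-8 + (-1*2)*((5 + 1)*(-4))²) = 1*(-8 - 2*(6*(-4))²) = 1*(-8 - 2*(-24)²) = 1*(-8 - 2*576) = 1*(-8 - 1152) = 1*(-1160) = -1160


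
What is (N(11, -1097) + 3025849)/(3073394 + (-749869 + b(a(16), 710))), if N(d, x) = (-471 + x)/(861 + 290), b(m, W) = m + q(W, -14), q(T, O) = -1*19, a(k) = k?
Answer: 3482750631/2674373822 ≈ 1.3023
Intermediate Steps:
q(T, O) = -19
b(m, W) = -19 + m (b(m, W) = m - 19 = -19 + m)
N(d, x) = -471/1151 + x/1151 (N(d, x) = (-471 + x)/1151 = (-471 + x)*(1/1151) = -471/1151 + x/1151)
(N(11, -1097) + 3025849)/(3073394 + (-749869 + b(a(16), 710))) = ((-471/1151 + (1/1151)*(-1097)) + 3025849)/(3073394 + (-749869 + (-19 + 16))) = ((-471/1151 - 1097/1151) + 3025849)/(3073394 + (-749869 - 3)) = (-1568/1151 + 3025849)/(3073394 - 749872) = (3482750631/1151)/2323522 = (3482750631/1151)*(1/2323522) = 3482750631/2674373822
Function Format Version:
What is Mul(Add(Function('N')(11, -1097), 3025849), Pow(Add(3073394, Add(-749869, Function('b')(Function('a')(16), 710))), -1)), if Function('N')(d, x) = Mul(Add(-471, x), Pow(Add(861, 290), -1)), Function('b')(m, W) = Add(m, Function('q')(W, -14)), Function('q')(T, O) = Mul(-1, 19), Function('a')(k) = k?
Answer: Rational(3482750631, 2674373822) ≈ 1.3023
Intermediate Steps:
Function('q')(T, O) = -19
Function('b')(m, W) = Add(-19, m) (Function('b')(m, W) = Add(m, -19) = Add(-19, m))
Function('N')(d, x) = Add(Rational(-471, 1151), Mul(Rational(1, 1151), x)) (Function('N')(d, x) = Mul(Add(-471, x), Pow(1151, -1)) = Mul(Add(-471, x), Rational(1, 1151)) = Add(Rational(-471, 1151), Mul(Rational(1, 1151), x)))
Mul(Add(Function('N')(11, -1097), 3025849), Pow(Add(3073394, Add(-749869, Function('b')(Function('a')(16), 710))), -1)) = Mul(Add(Add(Rational(-471, 1151), Mul(Rational(1, 1151), -1097)), 3025849), Pow(Add(3073394, Add(-749869, Add(-19, 16))), -1)) = Mul(Add(Add(Rational(-471, 1151), Rational(-1097, 1151)), 3025849), Pow(Add(3073394, Add(-749869, -3)), -1)) = Mul(Add(Rational(-1568, 1151), 3025849), Pow(Add(3073394, -749872), -1)) = Mul(Rational(3482750631, 1151), Pow(2323522, -1)) = Mul(Rational(3482750631, 1151), Rational(1, 2323522)) = Rational(3482750631, 2674373822)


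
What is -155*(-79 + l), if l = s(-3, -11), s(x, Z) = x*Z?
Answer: 7130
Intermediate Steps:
s(x, Z) = Z*x
l = 33 (l = -11*(-3) = 33)
-155*(-79 + l) = -155*(-79 + 33) = -155*(-46) = 7130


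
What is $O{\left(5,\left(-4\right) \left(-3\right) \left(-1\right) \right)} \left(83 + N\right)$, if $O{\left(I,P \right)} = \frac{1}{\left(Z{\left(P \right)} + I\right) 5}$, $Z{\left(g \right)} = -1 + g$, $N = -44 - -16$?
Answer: $- \frac{11}{8} \approx -1.375$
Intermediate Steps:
$N = -28$ ($N = -44 + 16 = -28$)
$O{\left(I,P \right)} = \frac{1}{5 \left(-1 + I + P\right)}$ ($O{\left(I,P \right)} = \frac{1}{\left(\left(-1 + P\right) + I\right) 5} = \frac{1}{-1 + I + P} \frac{1}{5} = \frac{1}{5 \left(-1 + I + P\right)}$)
$O{\left(5,\left(-4\right) \left(-3\right) \left(-1\right) \right)} \left(83 + N\right) = \frac{1}{5 \left(-1 + 5 + \left(-4\right) \left(-3\right) \left(-1\right)\right)} \left(83 - 28\right) = \frac{1}{5 \left(-1 + 5 + 12 \left(-1\right)\right)} 55 = \frac{1}{5 \left(-1 + 5 - 12\right)} 55 = \frac{1}{5 \left(-8\right)} 55 = \frac{1}{5} \left(- \frac{1}{8}\right) 55 = \left(- \frac{1}{40}\right) 55 = - \frac{11}{8}$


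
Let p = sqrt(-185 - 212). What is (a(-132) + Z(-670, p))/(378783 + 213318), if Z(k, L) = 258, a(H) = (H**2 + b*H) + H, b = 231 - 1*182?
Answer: 3694/197367 ≈ 0.018716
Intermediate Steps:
b = 49 (b = 231 - 182 = 49)
p = I*sqrt(397) (p = sqrt(-397) = I*sqrt(397) ≈ 19.925*I)
a(H) = H**2 + 50*H (a(H) = (H**2 + 49*H) + H = H**2 + 50*H)
(a(-132) + Z(-670, p))/(378783 + 213318) = (-132*(50 - 132) + 258)/(378783 + 213318) = (-132*(-82) + 258)/592101 = (10824 + 258)*(1/592101) = 11082*(1/592101) = 3694/197367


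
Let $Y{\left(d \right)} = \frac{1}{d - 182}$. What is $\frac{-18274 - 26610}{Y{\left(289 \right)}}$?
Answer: $-4802588$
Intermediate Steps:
$Y{\left(d \right)} = \frac{1}{-182 + d}$
$\frac{-18274 - 26610}{Y{\left(289 \right)}} = \frac{-18274 - 26610}{\frac{1}{-182 + 289}} = - \frac{44884}{\frac{1}{107}} = - 44884 \frac{1}{\frac{1}{107}} = \left(-44884\right) 107 = -4802588$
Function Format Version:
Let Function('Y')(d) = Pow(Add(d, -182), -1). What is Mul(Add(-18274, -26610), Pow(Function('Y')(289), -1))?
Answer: -4802588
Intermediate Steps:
Function('Y')(d) = Pow(Add(-182, d), -1)
Mul(Add(-18274, -26610), Pow(Function('Y')(289), -1)) = Mul(Add(-18274, -26610), Pow(Pow(Add(-182, 289), -1), -1)) = Mul(-44884, Pow(Pow(107, -1), -1)) = Mul(-44884, Pow(Rational(1, 107), -1)) = Mul(-44884, 107) = -4802588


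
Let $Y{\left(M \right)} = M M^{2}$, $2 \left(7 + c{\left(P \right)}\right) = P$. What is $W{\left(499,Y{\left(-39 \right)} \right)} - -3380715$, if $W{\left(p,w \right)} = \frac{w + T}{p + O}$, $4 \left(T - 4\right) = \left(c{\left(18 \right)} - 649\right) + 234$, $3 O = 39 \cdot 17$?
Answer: $\frac{9736221527}{2880} \approx 3.3806 \cdot 10^{6}$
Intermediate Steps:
$c{\left(P \right)} = -7 + \frac{P}{2}$
$Y{\left(M \right)} = M^{3}$
$O = 221$ ($O = \frac{39 \cdot 17}{3} = \frac{1}{3} \cdot 663 = 221$)
$T = - \frac{397}{4}$ ($T = 4 + \frac{\left(\left(-7 + \frac{1}{2} \cdot 18\right) - 649\right) + 234}{4} = 4 + \frac{\left(\left(-7 + 9\right) - 649\right) + 234}{4} = 4 + \frac{\left(2 - 649\right) + 234}{4} = 4 + \frac{-647 + 234}{4} = 4 + \frac{1}{4} \left(-413\right) = 4 - \frac{413}{4} = - \frac{397}{4} \approx -99.25$)
$W{\left(p,w \right)} = \frac{- \frac{397}{4} + w}{221 + p}$ ($W{\left(p,w \right)} = \frac{w - \frac{397}{4}}{p + 221} = \frac{- \frac{397}{4} + w}{221 + p}$)
$W{\left(499,Y{\left(-39 \right)} \right)} - -3380715 = \frac{- \frac{397}{4} + \left(-39\right)^{3}}{221 + 499} - -3380715 = \frac{- \frac{397}{4} - 59319}{720} + 3380715 = \frac{1}{720} \left(- \frac{237673}{4}\right) + 3380715 = - \frac{237673}{2880} + 3380715 = \frac{9736221527}{2880}$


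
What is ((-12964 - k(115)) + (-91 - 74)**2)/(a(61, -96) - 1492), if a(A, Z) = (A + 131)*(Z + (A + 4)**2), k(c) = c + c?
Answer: 14031/791276 ≈ 0.017732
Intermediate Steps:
k(c) = 2*c
a(A, Z) = (131 + A)*(Z + (4 + A)**2)
((-12964 - k(115)) + (-91 - 74)**2)/(a(61, -96) - 1492) = ((-12964 - 2*115) + (-91 - 74)**2)/((131*(-96) + 131*(4 + 61)**2 + 61*(-96) + 61*(4 + 61)**2) - 1492) = ((-12964 - 1*230) + (-165)**2)/((-12576 + 131*65**2 - 5856 + 61*65**2) - 1492) = ((-12964 - 230) + 27225)/((-12576 + 131*4225 - 5856 + 61*4225) - 1492) = (-13194 + 27225)/((-12576 + 553475 - 5856 + 257725) - 1492) = 14031/(792768 - 1492) = 14031/791276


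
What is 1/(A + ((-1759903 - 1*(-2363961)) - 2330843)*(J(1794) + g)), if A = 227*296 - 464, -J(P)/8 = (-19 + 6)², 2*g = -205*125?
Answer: 2/48918225721 ≈ 4.0885e-11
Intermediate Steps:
g = -25625/2 (g = (-205*125)/2 = (½)*(-25625) = -25625/2 ≈ -12813.)
J(P) = -1352 (J(P) = -8*(-19 + 6)² = -8*(-13)² = -8*169 = -1352)
A = 66728 (A = 67192 - 464 = 66728)
1/(A + ((-1759903 - 1*(-2363961)) - 2330843)*(J(1794) + g)) = 1/(66728 + ((-1759903 - 1*(-2363961)) - 2330843)*(-1352 - 25625/2)) = 1/(66728 + ((-1759903 + 2363961) - 2330843)*(-28329/2)) = 1/(66728 + (604058 - 2330843)*(-28329/2)) = 1/(66728 - 1726785*(-28329/2)) = 1/(66728 + 48918092265/2) = 1/(48918225721/2) = 2/48918225721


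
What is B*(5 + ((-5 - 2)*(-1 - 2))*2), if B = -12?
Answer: -564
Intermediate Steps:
B*(5 + ((-5 - 2)*(-1 - 2))*2) = -12*(5 + ((-5 - 2)*(-1 - 2))*2) = -12*(5 - 7*(-3)*2) = -12*(5 + 21*2) = -12*(5 + 42) = -12*47 = -564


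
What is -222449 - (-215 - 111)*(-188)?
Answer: -283737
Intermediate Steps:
-222449 - (-215 - 111)*(-188) = -222449 - (-326)*(-188) = -222449 - 1*61288 = -222449 - 61288 = -283737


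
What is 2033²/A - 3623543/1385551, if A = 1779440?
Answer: -721271758881/2465504871440 ≈ -0.29255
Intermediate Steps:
2033²/A - 3623543/1385551 = 2033²/1779440 - 3623543/1385551 = 4133089*(1/1779440) - 3623543*1/1385551 = 4133089/1779440 - 3623543/1385551 = -721271758881/2465504871440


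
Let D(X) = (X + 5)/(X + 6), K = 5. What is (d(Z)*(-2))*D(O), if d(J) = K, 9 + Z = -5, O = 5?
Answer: -100/11 ≈ -9.0909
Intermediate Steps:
Z = -14 (Z = -9 - 5 = -14)
d(J) = 5
D(X) = (5 + X)/(6 + X)
(d(Z)*(-2))*D(O) = (5*(-2))*((5 + 5)/(6 + 5)) = -10*10/11 = -100/11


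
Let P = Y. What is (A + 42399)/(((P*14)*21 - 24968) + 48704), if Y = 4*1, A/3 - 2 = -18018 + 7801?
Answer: 653/1384 ≈ 0.47182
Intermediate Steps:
A = -30645 (A = 6 + 3*(-18018 + 7801) = 6 + 3*(-10217) = 6 - 30651 = -30645)
Y = 4
P = 4
(A + 42399)/(((P*14)*21 - 24968) + 48704) = (-30645 + 42399)/(((4*14)*21 - 24968) + 48704) = 11754/((56*21 - 24968) + 48704) = 11754/((1176 - 24968) + 48704) = 11754/(-23792 + 48704) = 11754/24912 = 11754*(1/24912) = 653/1384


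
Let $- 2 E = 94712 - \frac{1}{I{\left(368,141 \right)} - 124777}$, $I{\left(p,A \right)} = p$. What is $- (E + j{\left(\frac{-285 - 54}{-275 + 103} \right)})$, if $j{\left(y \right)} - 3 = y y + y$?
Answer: $\frac{174261916097299}{3680515856} \approx 47347.0$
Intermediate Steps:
$j{\left(y \right)} = 3 + y + y^{2}$ ($j{\left(y \right)} = 3 + \left(y y + y\right) = 3 + \left(y^{2} + y\right) = 3 + \left(y + y^{2}\right) = 3 + y + y^{2}$)
$E = - \frac{11783025209}{248818}$ ($E = - \frac{94712 - \frac{1}{368 - 124777}}{2} = - \frac{94712 - \frac{1}{-124409}}{2} = - \frac{94712 - - \frac{1}{124409}}{2} = - \frac{94712 + \frac{1}{124409}}{2} = \left(- \frac{1}{2}\right) \frac{11783025209}{124409} = - \frac{11783025209}{248818} \approx -47356.0$)
$- (E + j{\left(\frac{-285 - 54}{-275 + 103} \right)}) = - (- \frac{11783025209}{248818} + \left(3 + \frac{-285 - 54}{-275 + 103} + \left(\frac{-285 - 54}{-275 + 103}\right)^{2}\right)) = - (- \frac{11783025209}{248818} + \left(3 - \frac{339}{-172} + \left(- \frac{339}{-172}\right)^{2}\right)) = - (- \frac{11783025209}{248818} + \left(3 - - \frac{339}{172} + \left(\left(-339\right) \left(- \frac{1}{172}\right)\right)^{2}\right)) = - (- \frac{11783025209}{248818} + \left(3 + \frac{339}{172} + \left(\frac{339}{172}\right)^{2}\right)) = - (- \frac{11783025209}{248818} + \left(3 + \frac{339}{172} + \frac{114921}{29584}\right)) = - (- \frac{11783025209}{248818} + \frac{261981}{29584}) = \left(-1\right) \left(- \frac{174261916097299}{3680515856}\right) = \frac{174261916097299}{3680515856}$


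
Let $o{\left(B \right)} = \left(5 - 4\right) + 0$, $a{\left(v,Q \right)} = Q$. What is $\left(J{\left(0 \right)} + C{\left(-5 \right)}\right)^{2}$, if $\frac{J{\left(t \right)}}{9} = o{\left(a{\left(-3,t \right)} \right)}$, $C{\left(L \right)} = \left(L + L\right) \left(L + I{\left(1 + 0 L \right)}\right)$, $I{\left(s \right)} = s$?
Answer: $2401$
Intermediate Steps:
$C{\left(L \right)} = 2 L \left(1 + L\right)$ ($C{\left(L \right)} = \left(L + L\right) \left(L + \left(1 + 0 L\right)\right) = 2 L \left(L + \left(1 + 0\right)\right) = 2 L \left(L + 1\right) = 2 L \left(1 + L\right)$)
$o{\left(B \right)} = 1$ ($o{\left(B \right)} = 1 + 0 = 1$)
$J{\left(t \right)} = 9$ ($J{\left(t \right)} = 9 \cdot 1 = 9$)
$\left(J{\left(0 \right)} + C{\left(-5 \right)}\right)^{2} = \left(9 + 2 \left(-5\right) \left(1 - 5\right)\right)^{2} = \left(9 + 2 \left(-5\right) \left(-4\right)\right)^{2} = \left(9 + 40\right)^{2} = 49^{2} = 2401$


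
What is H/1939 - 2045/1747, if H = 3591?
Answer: 329746/483919 ≈ 0.68141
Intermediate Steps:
H/1939 - 2045/1747 = 3591/1939 - 2045/1747 = 3591*(1/1939) - 2045*1/1747 = 513/277 - 2045/1747 = 329746/483919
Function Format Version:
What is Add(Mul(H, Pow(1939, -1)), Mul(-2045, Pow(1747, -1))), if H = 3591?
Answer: Rational(329746, 483919) ≈ 0.68141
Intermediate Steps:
Add(Mul(H, Pow(1939, -1)), Mul(-2045, Pow(1747, -1))) = Add(Mul(3591, Pow(1939, -1)), Mul(-2045, Pow(1747, -1))) = Add(Mul(3591, Rational(1, 1939)), Mul(-2045, Rational(1, 1747))) = Add(Rational(513, 277), Rational(-2045, 1747)) = Rational(329746, 483919)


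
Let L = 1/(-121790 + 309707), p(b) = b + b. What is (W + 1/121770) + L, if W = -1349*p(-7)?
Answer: 144053928855809/7627551030 ≈ 18886.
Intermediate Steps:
p(b) = 2*b
L = 1/187917 ≈ 5.3215e-6
W = 18886 (W = -2698*(-7) = -1349*(-14) = 18886)
(W + 1/121770) + L = (18886 + 1/121770) + 1/187917 = 2299748221/121770 + 1/187917 = 144053928855809/7627551030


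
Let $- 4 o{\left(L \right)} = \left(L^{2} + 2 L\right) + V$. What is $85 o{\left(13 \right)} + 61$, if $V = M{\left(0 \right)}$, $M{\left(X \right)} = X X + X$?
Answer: $- \frac{16331}{4} \approx -4082.8$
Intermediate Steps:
$M{\left(X \right)} = X + X^{2}$ ($M{\left(X \right)} = X^{2} + X = X + X^{2}$)
$V = 0$ ($V = 0 \left(1 + 0\right) = 0 \cdot 1 = 0$)
$o{\left(L \right)} = - \frac{L}{2} - \frac{L^{2}}{4}$ ($o{\left(L \right)} = - \frac{\left(L^{2} + 2 L\right) + 0}{4} = - \frac{L^{2} + 2 L}{4} = - \frac{L}{2} - \frac{L^{2}}{4}$)
$85 o{\left(13 \right)} + 61 = 85 \cdot \frac{1}{4} \cdot 13 \left(-2 - 13\right) + 61 = 85 \cdot \frac{1}{4} \cdot 13 \left(-15\right) + 61 = 85 \left(- \frac{195}{4}\right) + 61 = - \frac{16575}{4} + 61 = - \frac{16331}{4}$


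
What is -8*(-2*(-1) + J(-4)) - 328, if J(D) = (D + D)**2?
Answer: -856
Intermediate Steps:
J(D) = 4*D**2 (J(D) = (2*D)**2 = 4*D**2)
-8*(-2*(-1) + J(-4)) - 328 = -8*(-2*(-1) + 4*(-4)**2) - 328 = -8*(-2*(-1) + 4*16) - 328 = -8*(2 + 64) - 328 = -8*66 - 328 = -528 - 328 = -856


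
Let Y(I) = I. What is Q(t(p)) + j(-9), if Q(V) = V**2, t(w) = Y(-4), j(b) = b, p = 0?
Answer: 7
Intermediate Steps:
t(w) = -4
Q(t(p)) + j(-9) = (-4)**2 - 9 = 16 - 9 = 7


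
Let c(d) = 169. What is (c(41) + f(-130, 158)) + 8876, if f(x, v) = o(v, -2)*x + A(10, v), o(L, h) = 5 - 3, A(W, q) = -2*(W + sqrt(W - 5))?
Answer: 8765 - 2*sqrt(5) ≈ 8760.5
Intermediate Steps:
A(W, q) = -2*W - 2*sqrt(-5 + W) (A(W, q) = -2*(W + sqrt(-5 + W)) = -2*W - 2*sqrt(-5 + W))
o(L, h) = 2
f(x, v) = -20 - 2*sqrt(5) + 2*x (f(x, v) = 2*x + (-2*10 - 2*sqrt(-5 + 10)) = 2*x + (-20 - 2*sqrt(5)) = -20 - 2*sqrt(5) + 2*x)
(c(41) + f(-130, 158)) + 8876 = (169 + (-20 - 2*sqrt(5) + 2*(-130))) + 8876 = (169 + (-20 - 2*sqrt(5) - 260)) + 8876 = (169 + (-280 - 2*sqrt(5))) + 8876 = (-111 - 2*sqrt(5)) + 8876 = 8765 - 2*sqrt(5)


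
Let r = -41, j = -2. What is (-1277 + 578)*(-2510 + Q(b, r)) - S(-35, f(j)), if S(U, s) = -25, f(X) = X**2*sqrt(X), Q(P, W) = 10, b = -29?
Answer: 1747525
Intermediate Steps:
f(X) = X**(5/2)
(-1277 + 578)*(-2510 + Q(b, r)) - S(-35, f(j)) = (-1277 + 578)*(-2510 + 10) - 1*(-25) = -699*(-2500) + 25 = 1747500 + 25 = 1747525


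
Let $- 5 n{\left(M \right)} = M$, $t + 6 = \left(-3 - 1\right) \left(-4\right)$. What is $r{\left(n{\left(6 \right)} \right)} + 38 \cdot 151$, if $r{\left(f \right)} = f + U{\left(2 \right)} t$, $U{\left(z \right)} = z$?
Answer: $\frac{28784}{5} \approx 5756.8$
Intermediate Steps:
$t = 10$ ($t = -6 + \left(-3 - 1\right) \left(-4\right) = -6 - -16 = -6 + 16 = 10$)
$n{\left(M \right)} = - \frac{M}{5}$
$r{\left(f \right)} = 20 + f$ ($r{\left(f \right)} = f + 2 \cdot 10 = f + 20 = 20 + f$)
$r{\left(n{\left(6 \right)} \right)} + 38 \cdot 151 = \left(20 - \frac{6}{5}\right) + 38 \cdot 151 = \left(20 - \frac{6}{5}\right) + 5738 = \frac{94}{5} + 5738 = \frac{28784}{5}$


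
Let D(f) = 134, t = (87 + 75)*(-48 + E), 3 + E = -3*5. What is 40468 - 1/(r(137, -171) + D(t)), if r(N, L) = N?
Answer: 10966827/271 ≈ 40468.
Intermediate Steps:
E = -18 (E = -3 - 3*5 = -3 - 15 = -18)
t = -10692 (t = (87 + 75)*(-48 - 18) = 162*(-66) = -10692)
40468 - 1/(r(137, -171) + D(t)) = 40468 - 1/(137 + 134) = 40468 - 1/271 = 10966827/271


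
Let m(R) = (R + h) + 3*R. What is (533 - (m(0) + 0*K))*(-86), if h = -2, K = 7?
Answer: -46010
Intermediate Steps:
m(R) = -2 + 4*R (m(R) = (R - 2) + 3*R = (-2 + R) + 3*R = -2 + 4*R)
(533 - (m(0) + 0*K))*(-86) = (533 - ((-2 + 4*0) + 0*7))*(-86) = (533 - ((-2 + 0) + 0))*(-86) = (533 - (-2 + 0))*(-86) = (533 - 1*(-2))*(-86) = (533 + 2)*(-86) = 535*(-86) = -46010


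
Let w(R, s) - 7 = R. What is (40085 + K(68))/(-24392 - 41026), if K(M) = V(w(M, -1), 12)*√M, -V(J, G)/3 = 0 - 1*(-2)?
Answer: -40085/65418 + 2*√17/10903 ≈ -0.61200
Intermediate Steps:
w(R, s) = 7 + R
V(J, G) = -6 (V(J, G) = -3*(0 - 1*(-2)) = -3*(0 + 2) = -3*2 = -6)
K(M) = -6*√M
(40085 + K(68))/(-24392 - 41026) = (40085 - 12*√17)/(-24392 - 41026) = (40085 - 12*√17)/(-65418) = (40085 - 12*√17)*(-1/65418) = -40085/65418 + 2*√17/10903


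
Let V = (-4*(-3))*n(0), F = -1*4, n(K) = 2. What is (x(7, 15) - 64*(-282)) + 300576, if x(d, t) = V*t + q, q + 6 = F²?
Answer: 318994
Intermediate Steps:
F = -4
V = 24 (V = -4*(-3)*2 = 12*2 = 24)
q = 10 (q = -6 + (-4)² = -6 + 16 = 10)
x(d, t) = 10 + 24*t (x(d, t) = 24*t + 10 = 10 + 24*t)
(x(7, 15) - 64*(-282)) + 300576 = ((10 + 24*15) - 64*(-282)) + 300576 = ((10 + 360) + 18048) + 300576 = (370 + 18048) + 300576 = 18418 + 300576 = 318994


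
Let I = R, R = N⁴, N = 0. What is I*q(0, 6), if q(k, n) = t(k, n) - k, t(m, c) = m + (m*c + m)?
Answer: 0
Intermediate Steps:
t(m, c) = 2*m + c*m (t(m, c) = m + (c*m + m) = m + (m + c*m) = 2*m + c*m)
R = 0 (R = 0⁴ = 0)
I = 0
q(k, n) = -k + k*(2 + n) (q(k, n) = k*(2 + n) - k = -k + k*(2 + n))
I*q(0, 6) = 0*(0*(1 + 6)) = 0*(0*7) = 0*0 = 0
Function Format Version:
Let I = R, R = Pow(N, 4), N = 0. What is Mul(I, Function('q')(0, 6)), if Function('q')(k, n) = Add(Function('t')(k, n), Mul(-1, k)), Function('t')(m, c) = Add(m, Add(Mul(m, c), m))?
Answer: 0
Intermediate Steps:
Function('t')(m, c) = Add(Mul(2, m), Mul(c, m)) (Function('t')(m, c) = Add(m, Add(Mul(c, m), m)) = Add(m, Add(m, Mul(c, m))) = Add(Mul(2, m), Mul(c, m)))
R = 0 (R = Pow(0, 4) = 0)
I = 0
Function('q')(k, n) = Add(Mul(-1, k), Mul(k, Add(2, n))) (Function('q')(k, n) = Add(Mul(k, Add(2, n)), Mul(-1, k)) = Add(Mul(-1, k), Mul(k, Add(2, n))))
Mul(I, Function('q')(0, 6)) = Mul(0, Mul(0, Add(1, 6))) = Mul(0, Mul(0, 7)) = Mul(0, 0) = 0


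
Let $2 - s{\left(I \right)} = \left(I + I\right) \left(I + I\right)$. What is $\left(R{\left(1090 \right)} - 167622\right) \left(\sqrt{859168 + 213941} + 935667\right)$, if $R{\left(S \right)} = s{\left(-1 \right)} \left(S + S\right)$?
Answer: $-160917881994 - 171982 \sqrt{1073109} \approx -1.611 \cdot 10^{11}$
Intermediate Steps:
$s{\left(I \right)} = 2 - 4 I^{2}$ ($s{\left(I \right)} = 2 - \left(I + I\right) \left(I + I\right) = 2 - 2 I 2 I = 2 - 4 I^{2}$)
$R{\left(S \right)} = - 4 S$ ($R{\left(S \right)} = \left(2 - 4 \left(-1\right)^{2}\right) \left(S + S\right) = \left(2 - 4\right) 2 S = - 2 \cdot 2 S = - 4 S$)
$\left(R{\left(1090 \right)} - 167622\right) \left(\sqrt{859168 + 213941} + 935667\right) = \left(\left(-4\right) 1090 - 167622\right) \left(\sqrt{859168 + 213941} + 935667\right) = \left(-4360 - 167622\right) \left(\sqrt{1073109} + 935667\right) = - 171982 \left(935667 + \sqrt{1073109}\right) = -160917881994 - 171982 \sqrt{1073109}$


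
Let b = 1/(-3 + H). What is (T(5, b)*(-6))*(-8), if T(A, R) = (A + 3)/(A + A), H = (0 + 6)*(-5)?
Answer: 192/5 ≈ 38.400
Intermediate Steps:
H = -30 (H = 6*(-5) = -30)
b = -1/33 (b = 1/(-3 - 30) = 1/(-33) = -1/33 ≈ -0.030303)
T(A, R) = (3 + A)/(2*A) (T(A, R) = (3 + A)/((2*A)) = (3 + A)*(1/(2*A)) = (3 + A)/(2*A))
(T(5, b)*(-6))*(-8) = (((1/2)*(3 + 5)/5)*(-6))*(-8) = (((1/2)*(1/5)*8)*(-6))*(-8) = ((4/5)*(-6))*(-8) = -24/5*(-8) = 192/5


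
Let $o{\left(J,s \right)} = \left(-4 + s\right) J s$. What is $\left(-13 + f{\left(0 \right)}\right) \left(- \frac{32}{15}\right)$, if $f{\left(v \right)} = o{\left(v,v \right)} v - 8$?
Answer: $\frac{224}{5} \approx 44.8$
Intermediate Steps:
$o{\left(J,s \right)} = J s \left(-4 + s\right)$
$f{\left(v \right)} = -8 + v^{3} \left(-4 + v\right)$ ($f{\left(v \right)} = v v \left(-4 + v\right) v - 8 = v^{2} \left(-4 + v\right) v - 8 = v^{3} \left(-4 + v\right) - 8 = -8 + v^{3} \left(-4 + v\right)$)
$\left(-13 + f{\left(0 \right)}\right) \left(- \frac{32}{15}\right) = \left(-13 - \left(8 - 0^{3} \left(-4 + 0\right)\right)\right) \left(- \frac{32}{15}\right) = \left(-13 + \left(-8 + 0 \left(-4\right)\right)\right) \left(\left(-32\right) \frac{1}{15}\right) = \left(-13 + \left(-8 + 0\right)\right) \left(- \frac{32}{15}\right) = \left(-13 - 8\right) \left(- \frac{32}{15}\right) = \left(-21\right) \left(- \frac{32}{15}\right) = \frac{224}{5}$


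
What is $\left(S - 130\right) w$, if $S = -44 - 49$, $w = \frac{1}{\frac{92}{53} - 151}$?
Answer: $\frac{11819}{7911} \approx 1.494$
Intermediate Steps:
$w = - \frac{53}{7911}$ ($w = \frac{1}{92 \cdot \frac{1}{53} - 151} = \frac{1}{\frac{92}{53} - 151} = \frac{1}{- \frac{7911}{53}} = - \frac{53}{7911} \approx -0.0066995$)
$S = -93$ ($S = -44 - 49 = -93$)
$\left(S - 130\right) w = \left(-93 - 130\right) \left(- \frac{53}{7911}\right) = \left(-223\right) \left(- \frac{53}{7911}\right) = \frac{11819}{7911}$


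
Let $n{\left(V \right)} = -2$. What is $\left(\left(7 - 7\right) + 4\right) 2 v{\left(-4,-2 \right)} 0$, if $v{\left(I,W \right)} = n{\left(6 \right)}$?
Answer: $0$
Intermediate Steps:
$v{\left(I,W \right)} = -2$
$\left(\left(7 - 7\right) + 4\right) 2 v{\left(-4,-2 \right)} 0 = \left(\left(7 - 7\right) + 4\right) 2 \left(-2\right) 0 = \left(0 + 4\right) \left(\left(-4\right) 0\right) = 4 \cdot 0 = 0$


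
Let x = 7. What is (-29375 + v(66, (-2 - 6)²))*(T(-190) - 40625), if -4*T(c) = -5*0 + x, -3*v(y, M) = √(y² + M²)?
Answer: 4773643125/4 + 54169*√2113/2 ≈ 1.1947e+9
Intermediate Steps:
v(y, M) = -√(M² + y²)/3 (v(y, M) = -√(y² + M²)/3 = -√(M² + y²)/3)
T(c) = -7/4 (T(c) = -(-5*0 + 7)/4 = -(0 + 7)/4 = -¼*7 = -7/4)
(-29375 + v(66, (-2 - 6)²))*(T(-190) - 40625) = (-29375 - √(((-2 - 6)²)² + 66²)/3)*(-7/4 - 40625) = (-29375 - √(((-8)²)² + 4356)/3)*(-162507/4) = (-29375 - √(64² + 4356)/3)*(-162507/4) = (-29375 - √(4096 + 4356)/3)*(-162507/4) = (-29375 - 2*√2113/3)*(-162507/4) = 4773643125/4 + 54169*√2113/2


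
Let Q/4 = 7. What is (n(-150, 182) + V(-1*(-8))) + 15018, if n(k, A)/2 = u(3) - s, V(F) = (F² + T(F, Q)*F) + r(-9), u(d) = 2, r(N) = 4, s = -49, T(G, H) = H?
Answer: 15412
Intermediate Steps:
Q = 28 (Q = 4*7 = 28)
V(F) = 4 + F² + 28*F (V(F) = (F² + 28*F) + 4 = 4 + F² + 28*F)
n(k, A) = 102 (n(k, A) = 2*(2 - 1*(-49)) = 2*(2 + 49) = 2*51 = 102)
(n(-150, 182) + V(-1*(-8))) + 15018 = (102 + (4 + (-1*(-8))² + 28*(-1*(-8)))) + 15018 = (102 + (4 + 8² + 28*8)) + 15018 = (102 + (4 + 64 + 224)) + 15018 = (102 + 292) + 15018 = 394 + 15018 = 15412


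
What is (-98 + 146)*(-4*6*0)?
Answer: 0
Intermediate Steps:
(-98 + 146)*(-4*6*0) = 48*(-24*0) = 48*0 = 0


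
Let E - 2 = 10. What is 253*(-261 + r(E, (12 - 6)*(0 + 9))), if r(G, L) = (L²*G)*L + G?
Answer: 477997707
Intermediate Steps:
E = 12 (E = 2 + 10 = 12)
r(G, L) = G + G*L³ (r(G, L) = (G*L²)*L + G = G*L³ + G = G + G*L³)
253*(-261 + r(E, (12 - 6)*(0 + 9))) = 253*(-261 + 12*(1 + ((12 - 6)*(0 + 9))³)) = 253*(-261 + 12*(1 + (6*9)³)) = 253*(-261 + 12*(1 + 54³)) = 253*(-261 + 12*(1 + 157464)) = 253*(-261 + 12*157465) = 253*(-261 + 1889580) = 253*1889319 = 477997707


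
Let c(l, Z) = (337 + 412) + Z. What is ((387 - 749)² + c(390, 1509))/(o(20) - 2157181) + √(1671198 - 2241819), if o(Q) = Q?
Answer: -133302/2157161 + I*√570621 ≈ -0.061795 + 755.39*I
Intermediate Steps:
c(l, Z) = 749 + Z
((387 - 749)² + c(390, 1509))/(o(20) - 2157181) + √(1671198 - 2241819) = ((387 - 749)² + (749 + 1509))/(20 - 2157181) + √(1671198 - 2241819) = ((-362)² + 2258)/(-2157161) + √(-570621) = (131044 + 2258)*(-1/2157161) + I*√570621 = 133302*(-1/2157161) + I*√570621 = -133302/2157161 + I*√570621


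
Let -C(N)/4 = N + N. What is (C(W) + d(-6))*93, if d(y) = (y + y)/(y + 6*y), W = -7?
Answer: 36642/7 ≈ 5234.6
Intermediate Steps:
d(y) = 2/7 (d(y) = (2*y)/((7*y)) = (2*y)*(1/(7*y)) = 2/7)
C(N) = -8*N (C(N) = -4*(N + N) = -8*N)
(C(W) + d(-6))*93 = (-8*(-7) + 2/7)*93 = (56 + 2/7)*93 = (394/7)*93 = 36642/7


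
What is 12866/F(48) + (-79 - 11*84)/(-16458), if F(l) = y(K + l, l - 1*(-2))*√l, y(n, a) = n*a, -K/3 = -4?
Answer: 1003/16458 + 6433*√3/18000 ≈ 0.67996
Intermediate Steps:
K = 12 (K = -3*(-4) = 12)
y(n, a) = a*n
F(l) = √l*(2 + l)*(12 + l) (F(l) = ((l - 1*(-2))*(12 + l))*√l = ((l + 2)*(12 + l))*√l = ((2 + l)*(12 + l))*√l = √l*(2 + l)*(12 + l))
12866/F(48) + (-79 - 11*84)/(-16458) = 12866/((√48*(2 + 48)*(12 + 48))) + (-79 - 11*84)/(-16458) = 12866/(((4*√3)*50*60)) + (-79 - 924)*(-1/16458) = 12866/((12000*√3)) - 1003*(-1/16458) = 12866*(√3/36000) + 1003/16458 = 6433*√3/18000 + 1003/16458 = 1003/16458 + 6433*√3/18000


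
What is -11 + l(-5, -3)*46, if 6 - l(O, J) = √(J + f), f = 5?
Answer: 265 - 46*√2 ≈ 199.95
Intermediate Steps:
l(O, J) = 6 - √(5 + J) (l(O, J) = 6 - √(J + 5) = 6 - √(5 + J))
-11 + l(-5, -3)*46 = -11 + (6 - √(5 - 3))*46 = -11 + (6 - √2)*46 = -11 + (276 - 46*√2) = 265 - 46*√2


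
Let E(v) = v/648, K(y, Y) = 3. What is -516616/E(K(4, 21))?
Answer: -111589056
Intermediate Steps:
E(v) = v/648 (E(v) = v*(1/648) = v/648)
-516616/E(K(4, 21)) = -516616/((1/648)*3) = -516616/1/216 = -516616*216 = -111589056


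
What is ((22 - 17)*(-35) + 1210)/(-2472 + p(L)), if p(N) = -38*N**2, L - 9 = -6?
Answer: -345/938 ≈ -0.36780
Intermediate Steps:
L = 3 (L = 9 - 6 = 3)
((22 - 17)*(-35) + 1210)/(-2472 + p(L)) = ((22 - 17)*(-35) + 1210)/(-2472 - 38*3**2) = (5*(-35) + 1210)/(-2472 - 38*9) = (-175 + 1210)/(-2472 - 342) = 1035/(-2814) = 1035*(-1/2814) = -345/938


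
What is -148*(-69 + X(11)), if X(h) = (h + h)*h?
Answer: -25604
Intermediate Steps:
X(h) = 2*h**2 (X(h) = (2*h)*h = 2*h**2)
-148*(-69 + X(11)) = -148*(-69 + 2*11**2) = -148*(-69 + 2*121) = -148*(-69 + 242) = -148*173 = -25604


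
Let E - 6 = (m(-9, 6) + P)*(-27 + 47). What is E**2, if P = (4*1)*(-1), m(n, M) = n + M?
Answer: 17956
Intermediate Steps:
m(n, M) = M + n
P = -4 (P = 4*(-1) = -4)
E = -134 (E = 6 + ((6 - 9) - 4)*(-27 + 47) = 6 + (-3 - 4)*20 = 6 - 7*20 = 6 - 140 = -134)
E**2 = (-134)**2 = 17956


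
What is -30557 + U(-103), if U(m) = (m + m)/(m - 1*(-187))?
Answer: -1283497/42 ≈ -30559.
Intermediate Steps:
U(m) = 2*m/(187 + m) (U(m) = (2*m)/(m + 187) = (2*m)/(187 + m) = 2*m/(187 + m))
-30557 + U(-103) = -30557 + 2*(-103)/(187 - 103) = -30557 + 2*(-103)/84 = -30557 + 2*(-103)*(1/84) = -30557 - 103/42 = -1283497/42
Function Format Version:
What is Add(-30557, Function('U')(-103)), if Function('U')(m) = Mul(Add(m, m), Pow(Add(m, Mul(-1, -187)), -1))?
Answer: Rational(-1283497, 42) ≈ -30559.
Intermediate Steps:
Function('U')(m) = Mul(2, m, Pow(Add(187, m), -1)) (Function('U')(m) = Mul(Mul(2, m), Pow(Add(m, 187), -1)) = Mul(Mul(2, m), Pow(Add(187, m), -1)) = Mul(2, m, Pow(Add(187, m), -1)))
Add(-30557, Function('U')(-103)) = Add(-30557, Mul(2, -103, Pow(Add(187, -103), -1))) = Add(-30557, Mul(2, -103, Pow(84, -1))) = Add(-30557, Mul(2, -103, Rational(1, 84))) = Add(-30557, Rational(-103, 42)) = Rational(-1283497, 42)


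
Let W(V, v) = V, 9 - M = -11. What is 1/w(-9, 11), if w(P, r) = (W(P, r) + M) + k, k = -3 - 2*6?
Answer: -¼ ≈ -0.25000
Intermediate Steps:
M = 20 (M = 9 - 1*(-11) = 9 + 11 = 20)
k = -15 (k = -3 - 12 = -15)
w(P, r) = 5 + P (w(P, r) = (P + 20) - 15 = (20 + P) - 15 = 5 + P)
1/w(-9, 11) = 1/(5 - 9) = 1/(-4) = -¼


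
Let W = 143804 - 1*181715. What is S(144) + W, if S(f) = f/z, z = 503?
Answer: -19069089/503 ≈ -37911.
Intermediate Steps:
S(f) = f/503
W = -37911 (W = 143804 - 181715 = -37911)
S(144) + W = (1/503)*144 - 37911 = 144/503 - 37911 = -19069089/503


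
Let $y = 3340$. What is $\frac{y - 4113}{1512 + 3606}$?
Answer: $- \frac{773}{5118} \approx -0.15104$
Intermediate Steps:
$\frac{y - 4113}{1512 + 3606} = \frac{3340 - 4113}{1512 + 3606} = - \frac{773}{5118}$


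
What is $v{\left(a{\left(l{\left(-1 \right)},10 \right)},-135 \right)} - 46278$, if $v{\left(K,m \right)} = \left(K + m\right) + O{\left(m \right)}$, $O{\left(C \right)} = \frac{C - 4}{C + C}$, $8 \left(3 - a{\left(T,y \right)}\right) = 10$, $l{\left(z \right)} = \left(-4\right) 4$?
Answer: $- \frac{25061797}{540} \approx -46411.0$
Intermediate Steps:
$l{\left(z \right)} = -16$
$a{\left(T,y \right)} = \frac{7}{4}$ ($a{\left(T,y \right)} = 3 - \frac{5}{4} = \frac{7}{4}$)
$O{\left(C \right)} = \frac{-4 + C}{2 C}$
$v{\left(K,m \right)} = K + m + \frac{-4 + m}{2 m}$ ($v{\left(K,m \right)} = \left(K + m\right) + \frac{-4 + m}{2 m} = K + m + \frac{-4 + m}{2 m}$)
$v{\left(a{\left(l{\left(-1 \right)},10 \right)},-135 \right)} - 46278 = \left(\frac{1}{2} + \frac{7}{4} - 135 - \frac{2}{-135}\right) - 46278 = \left(\frac{1}{2} + \frac{7}{4} - 135 - - \frac{2}{135}\right) - 46278 = \left(\frac{1}{2} + \frac{7}{4} - 135 + \frac{2}{135}\right) - 46278 = - \frac{71677}{540} - 46278 = - \frac{25061797}{540}$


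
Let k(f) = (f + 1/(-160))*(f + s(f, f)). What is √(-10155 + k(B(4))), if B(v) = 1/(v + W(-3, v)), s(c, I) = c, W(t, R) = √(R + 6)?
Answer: √(-747404930 - 235595240*√10)/(20*(4 + √10)^(3/2)) ≈ 100.77*I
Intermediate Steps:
W(t, R) = √(6 + R)
B(v) = 1/(v + √(6 + v))
k(f) = 2*f*(-1/160 + f) (k(f) = (f + 1/(-160))*(f + f) = (f - 1/160)*(2*f) = (-1/160 + f)*(2*f) = 2*f*(-1/160 + f))
√(-10155 + k(B(4))) = √(-10155 + (-1 + 160/(4 + √(6 + 4)))/(80*(4 + √(6 + 4)))) = √(-10155 + (-1 + 160/(4 + √10))/(80*(4 + √10)))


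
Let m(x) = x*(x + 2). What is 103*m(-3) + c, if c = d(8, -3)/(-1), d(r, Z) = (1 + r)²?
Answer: 228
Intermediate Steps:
m(x) = x*(2 + x)
c = -81 (c = (1 + 8)²/(-1) = 9²*(-1) = 81*(-1) = -81)
103*m(-3) + c = 103*(-3*(2 - 3)) - 81 = 103*(-3*(-1)) - 81 = 103*3 - 81 = 309 - 81 = 228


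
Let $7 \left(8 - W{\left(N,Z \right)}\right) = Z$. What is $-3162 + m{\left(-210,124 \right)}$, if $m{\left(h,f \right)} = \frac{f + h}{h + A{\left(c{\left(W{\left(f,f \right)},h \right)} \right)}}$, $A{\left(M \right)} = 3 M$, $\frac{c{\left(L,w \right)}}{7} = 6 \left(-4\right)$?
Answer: $- \frac{1128791}{357} \approx -3161.9$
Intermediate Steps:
$W{\left(N,Z \right)} = 8 - \frac{Z}{7}$
$c{\left(L,w \right)} = -168$ ($c{\left(L,w \right)} = 7 \cdot 6 \left(-4\right) = 7 \left(-24\right) = -168$)
$m{\left(h,f \right)} = \frac{f + h}{-504 + h}$ ($m{\left(h,f \right)} = \frac{f + h}{h + 3 \left(-168\right)} = \frac{f + h}{h - 504} = \frac{f + h}{-504 + h}$)
$-3162 + m{\left(-210,124 \right)} = -3162 + \frac{124 - 210}{-504 - 210} = -3162 + \frac{1}{-714} \left(-86\right) = -3162 - - \frac{43}{357} = -3162 + \frac{43}{357} = - \frac{1128791}{357}$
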